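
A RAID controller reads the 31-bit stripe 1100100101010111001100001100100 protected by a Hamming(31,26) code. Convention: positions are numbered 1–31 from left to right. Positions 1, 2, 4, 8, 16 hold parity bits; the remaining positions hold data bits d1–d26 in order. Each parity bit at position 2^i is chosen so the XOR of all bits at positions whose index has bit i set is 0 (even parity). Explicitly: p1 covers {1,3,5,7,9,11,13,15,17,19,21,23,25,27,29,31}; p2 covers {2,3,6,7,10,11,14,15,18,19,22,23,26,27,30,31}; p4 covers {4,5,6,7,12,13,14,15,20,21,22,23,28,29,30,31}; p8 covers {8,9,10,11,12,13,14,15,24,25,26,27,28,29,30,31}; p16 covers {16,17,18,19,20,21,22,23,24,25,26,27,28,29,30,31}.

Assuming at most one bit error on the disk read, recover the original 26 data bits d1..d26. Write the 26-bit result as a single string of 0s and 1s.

s1 (pos 1,3,5,7,9,11,13,15,17,19,21,23,25,27,29,31): 1⊕0⊕1⊕0⊕0⊕0⊕0⊕1⊕0⊕1⊕0⊕0⊕1⊕0⊕1⊕0 = 0
s2 (pos 2,3,6,7,10,11,14,15,18,19,22,23,26,27,30,31): 1⊕0⊕0⊕0⊕1⊕0⊕1⊕1⊕0⊕1⊕0⊕0⊕1⊕0⊕0⊕0 = 0
s4 (pos 4,5,6,7,12,13,14,15,20,21,22,23,28,29,30,31): 0⊕1⊕0⊕0⊕1⊕0⊕1⊕1⊕1⊕0⊕0⊕0⊕0⊕1⊕0⊕0 = 0
s8 (pos 8,9,10,11,12,13,14,15,24,25,26,27,28,29,30,31): 1⊕0⊕1⊕0⊕1⊕0⊕1⊕1⊕0⊕1⊕1⊕0⊕0⊕1⊕0⊕0 = 0
s16 (pos 16,17,18,19,20,21,22,23,24,25,26,27,28,29,30,31): 1⊕0⊕0⊕1⊕1⊕0⊕0⊕0⊕0⊕1⊕1⊕0⊕0⊕1⊕0⊕0 = 0
Syndrome s16…s1 = 00000 → no error.
Read data bits from positions 3,5,6,7,9,10,11,12,13,14,15,17,18,19,20,21,22,23,24,25,26,27,28,29,30,31: 01000101011001100001100100

01000101011001100001100100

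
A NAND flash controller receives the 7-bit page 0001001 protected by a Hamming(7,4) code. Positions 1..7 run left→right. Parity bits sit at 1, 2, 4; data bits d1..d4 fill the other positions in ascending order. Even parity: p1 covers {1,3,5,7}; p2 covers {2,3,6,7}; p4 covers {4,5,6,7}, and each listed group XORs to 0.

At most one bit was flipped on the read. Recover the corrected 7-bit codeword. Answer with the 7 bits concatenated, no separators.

0011001

s1 (pos 1,3,5,7): 0⊕0⊕0⊕1 = 1
s2 (pos 2,3,6,7): 0⊕0⊕0⊕1 = 1
s4 (pos 4,5,6,7): 1⊕0⊕0⊕1 = 0
Syndrome s4…s1 = 011 → error at position 3.
Flip position 3: 0001001 → 0011001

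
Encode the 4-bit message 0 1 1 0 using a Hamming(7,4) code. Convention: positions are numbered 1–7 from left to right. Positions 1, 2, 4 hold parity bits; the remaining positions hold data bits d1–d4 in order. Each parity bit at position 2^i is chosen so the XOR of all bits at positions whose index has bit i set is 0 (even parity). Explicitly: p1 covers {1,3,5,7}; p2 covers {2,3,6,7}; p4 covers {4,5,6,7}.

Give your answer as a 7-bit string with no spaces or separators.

1100110

Place data at non-parity positions: p1 p2 0 p4 1 1 0
p1 (pos 1,3,5,7): XOR of data positions = 0⊕1⊕0 = 1
p2 (pos 2,3,6,7): XOR of data positions = 0⊕1⊕0 = 1
p4 (pos 4,5,6,7): XOR of data positions = 1⊕1⊕0 = 0
Codeword: 1100110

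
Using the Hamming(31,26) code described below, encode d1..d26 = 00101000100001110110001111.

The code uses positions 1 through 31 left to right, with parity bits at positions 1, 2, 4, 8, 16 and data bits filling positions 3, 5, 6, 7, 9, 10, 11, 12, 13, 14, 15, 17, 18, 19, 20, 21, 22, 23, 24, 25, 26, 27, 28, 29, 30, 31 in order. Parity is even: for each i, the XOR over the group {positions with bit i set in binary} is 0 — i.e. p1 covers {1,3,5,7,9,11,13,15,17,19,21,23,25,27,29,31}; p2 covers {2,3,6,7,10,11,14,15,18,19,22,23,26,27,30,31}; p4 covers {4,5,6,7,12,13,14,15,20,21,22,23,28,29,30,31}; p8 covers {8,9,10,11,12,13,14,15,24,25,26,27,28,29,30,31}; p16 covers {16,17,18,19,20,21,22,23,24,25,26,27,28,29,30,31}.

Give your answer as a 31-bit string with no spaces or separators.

1101010110001001001110110001111

Place data at non-parity positions: p1 p2 0 p4 0 1 0 p8 1 0 0 0 1 0 0 p16 0 0 1 1 1 0 1 1 0 0 0 1 1 1 1
p1 (pos 1,3,5,7,9,11,13,15,17,19,21,23,25,27,29,31): XOR of data positions = 0⊕0⊕0⊕1⊕0⊕1⊕0⊕0⊕1⊕1⊕1⊕0⊕0⊕1⊕1 = 1
p2 (pos 2,3,6,7,10,11,14,15,18,19,22,23,26,27,30,31): XOR of data positions = 0⊕1⊕0⊕0⊕0⊕0⊕0⊕0⊕1⊕0⊕1⊕0⊕0⊕1⊕1 = 1
p4 (pos 4,5,6,7,12,13,14,15,20,21,22,23,28,29,30,31): XOR of data positions = 0⊕1⊕0⊕0⊕1⊕0⊕0⊕1⊕1⊕0⊕1⊕1⊕1⊕1⊕1 = 1
p8 (pos 8,9,10,11,12,13,14,15,24,25,26,27,28,29,30,31): XOR of data positions = 1⊕0⊕0⊕0⊕1⊕0⊕0⊕1⊕0⊕0⊕0⊕1⊕1⊕1⊕1 = 1
p16 (pos 16,17,18,19,20,21,22,23,24,25,26,27,28,29,30,31): XOR of data positions = 0⊕0⊕1⊕1⊕1⊕0⊕1⊕1⊕0⊕0⊕0⊕1⊕1⊕1⊕1 = 1
Codeword: 1101010110001001001110110001111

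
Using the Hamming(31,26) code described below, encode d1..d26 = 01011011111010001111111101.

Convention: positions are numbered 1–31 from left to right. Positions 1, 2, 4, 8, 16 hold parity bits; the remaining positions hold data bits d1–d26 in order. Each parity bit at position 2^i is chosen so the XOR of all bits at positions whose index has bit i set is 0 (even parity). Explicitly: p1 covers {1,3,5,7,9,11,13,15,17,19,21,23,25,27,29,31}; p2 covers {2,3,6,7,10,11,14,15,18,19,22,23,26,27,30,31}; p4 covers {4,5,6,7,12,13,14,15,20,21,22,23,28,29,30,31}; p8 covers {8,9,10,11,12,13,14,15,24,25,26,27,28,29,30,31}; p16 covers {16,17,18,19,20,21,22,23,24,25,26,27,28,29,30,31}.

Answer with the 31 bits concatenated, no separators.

1001101110111110010001111111101

Place data at non-parity positions: p1 p2 0 p4 1 0 1 p8 1 0 1 1 1 1 1 p16 0 1 0 0 0 1 1 1 1 1 1 1 1 0 1
p1 (pos 1,3,5,7,9,11,13,15,17,19,21,23,25,27,29,31): XOR of data positions = 0⊕1⊕1⊕1⊕1⊕1⊕1⊕0⊕0⊕0⊕1⊕1⊕1⊕1⊕1 = 1
p2 (pos 2,3,6,7,10,11,14,15,18,19,22,23,26,27,30,31): XOR of data positions = 0⊕0⊕1⊕0⊕1⊕1⊕1⊕1⊕0⊕1⊕1⊕1⊕1⊕0⊕1 = 0
p4 (pos 4,5,6,7,12,13,14,15,20,21,22,23,28,29,30,31): XOR of data positions = 1⊕0⊕1⊕1⊕1⊕1⊕1⊕0⊕0⊕1⊕1⊕1⊕1⊕0⊕1 = 1
p8 (pos 8,9,10,11,12,13,14,15,24,25,26,27,28,29,30,31): XOR of data positions = 1⊕0⊕1⊕1⊕1⊕1⊕1⊕1⊕1⊕1⊕1⊕1⊕1⊕0⊕1 = 1
p16 (pos 16,17,18,19,20,21,22,23,24,25,26,27,28,29,30,31): XOR of data positions = 0⊕1⊕0⊕0⊕0⊕1⊕1⊕1⊕1⊕1⊕1⊕1⊕1⊕0⊕1 = 0
Codeword: 1001101110111110010001111111101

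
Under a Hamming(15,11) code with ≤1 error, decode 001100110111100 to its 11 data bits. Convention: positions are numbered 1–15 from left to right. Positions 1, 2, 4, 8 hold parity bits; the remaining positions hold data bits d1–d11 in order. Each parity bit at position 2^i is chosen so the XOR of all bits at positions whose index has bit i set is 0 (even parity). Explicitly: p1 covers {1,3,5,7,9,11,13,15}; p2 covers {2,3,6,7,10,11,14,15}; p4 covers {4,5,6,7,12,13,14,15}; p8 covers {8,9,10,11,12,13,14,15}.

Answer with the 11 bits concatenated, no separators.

10010111100

s1 (pos 1,3,5,7,9,11,13,15): 0⊕1⊕0⊕1⊕0⊕1⊕1⊕0 = 0
s2 (pos 2,3,6,7,10,11,14,15): 0⊕1⊕0⊕1⊕1⊕1⊕0⊕0 = 0
s4 (pos 4,5,6,7,12,13,14,15): 1⊕0⊕0⊕1⊕1⊕1⊕0⊕0 = 0
s8 (pos 8,9,10,11,12,13,14,15): 1⊕0⊕1⊕1⊕1⊕1⊕0⊕0 = 1
Syndrome s8…s1 = 1000 → error at position 8.
Flip position 8: 001100110111100 → 001100100111100
Read data bits from positions 3,5,6,7,9,10,11,12,13,14,15: 10010111100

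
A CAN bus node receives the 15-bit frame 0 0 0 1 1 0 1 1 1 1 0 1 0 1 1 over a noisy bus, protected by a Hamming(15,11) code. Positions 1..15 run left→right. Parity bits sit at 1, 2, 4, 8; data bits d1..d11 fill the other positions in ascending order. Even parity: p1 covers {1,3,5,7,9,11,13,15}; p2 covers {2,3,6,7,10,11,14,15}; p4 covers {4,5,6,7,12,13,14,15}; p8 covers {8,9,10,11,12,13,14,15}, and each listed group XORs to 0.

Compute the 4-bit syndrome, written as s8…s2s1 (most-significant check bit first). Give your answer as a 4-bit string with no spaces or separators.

0000

s1 (pos 1,3,5,7,9,11,13,15): 0⊕0⊕1⊕1⊕1⊕0⊕0⊕1 = 0
s2 (pos 2,3,6,7,10,11,14,15): 0⊕0⊕0⊕1⊕1⊕0⊕1⊕1 = 0
s4 (pos 4,5,6,7,12,13,14,15): 1⊕1⊕0⊕1⊕1⊕0⊕1⊕1 = 0
s8 (pos 8,9,10,11,12,13,14,15): 1⊕1⊕1⊕0⊕1⊕0⊕1⊕1 = 0
Syndrome s8…s1 = 0000 → no error.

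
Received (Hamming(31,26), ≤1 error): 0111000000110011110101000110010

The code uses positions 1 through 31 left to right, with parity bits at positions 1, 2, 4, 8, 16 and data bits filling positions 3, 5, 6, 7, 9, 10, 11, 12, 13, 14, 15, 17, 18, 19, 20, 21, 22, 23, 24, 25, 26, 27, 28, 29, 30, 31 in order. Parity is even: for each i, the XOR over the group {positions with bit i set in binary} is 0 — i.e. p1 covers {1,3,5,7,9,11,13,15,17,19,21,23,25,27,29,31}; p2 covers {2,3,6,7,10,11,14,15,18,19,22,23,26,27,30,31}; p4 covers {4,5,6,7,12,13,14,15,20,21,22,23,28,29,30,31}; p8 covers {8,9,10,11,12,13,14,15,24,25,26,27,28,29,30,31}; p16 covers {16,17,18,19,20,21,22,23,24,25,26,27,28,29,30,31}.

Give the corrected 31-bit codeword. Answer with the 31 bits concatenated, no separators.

0101000000110011110101000110010

s1 (pos 1,3,5,7,9,11,13,15,17,19,21,23,25,27,29,31): 0⊕1⊕0⊕0⊕0⊕1⊕0⊕1⊕1⊕0⊕0⊕0⊕0⊕1⊕0⊕0 = 1
s2 (pos 2,3,6,7,10,11,14,15,18,19,22,23,26,27,30,31): 1⊕1⊕0⊕0⊕0⊕1⊕0⊕1⊕1⊕0⊕1⊕0⊕1⊕1⊕1⊕0 = 1
s4 (pos 4,5,6,7,12,13,14,15,20,21,22,23,28,29,30,31): 1⊕0⊕0⊕0⊕1⊕0⊕0⊕1⊕1⊕0⊕1⊕0⊕0⊕0⊕1⊕0 = 0
s8 (pos 8,9,10,11,12,13,14,15,24,25,26,27,28,29,30,31): 0⊕0⊕0⊕1⊕1⊕0⊕0⊕1⊕0⊕0⊕1⊕1⊕0⊕0⊕1⊕0 = 0
s16 (pos 16,17,18,19,20,21,22,23,24,25,26,27,28,29,30,31): 1⊕1⊕1⊕0⊕1⊕0⊕1⊕0⊕0⊕0⊕1⊕1⊕0⊕0⊕1⊕0 = 0
Syndrome s16…s1 = 00011 → error at position 3.
Flip position 3: 0111000000110011110101000110010 → 0101000000110011110101000110010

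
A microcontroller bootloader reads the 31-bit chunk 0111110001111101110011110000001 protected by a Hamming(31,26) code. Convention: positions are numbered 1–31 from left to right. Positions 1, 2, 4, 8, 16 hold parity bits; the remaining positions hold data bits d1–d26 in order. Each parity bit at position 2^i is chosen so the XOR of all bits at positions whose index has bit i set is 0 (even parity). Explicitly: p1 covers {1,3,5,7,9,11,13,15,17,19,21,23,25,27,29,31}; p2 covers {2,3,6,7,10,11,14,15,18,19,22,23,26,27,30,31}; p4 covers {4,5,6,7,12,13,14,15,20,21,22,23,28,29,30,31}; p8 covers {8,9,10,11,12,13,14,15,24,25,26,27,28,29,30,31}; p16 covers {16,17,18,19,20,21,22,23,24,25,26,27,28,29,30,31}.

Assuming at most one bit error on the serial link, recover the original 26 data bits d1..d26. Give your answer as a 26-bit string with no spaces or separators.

s1 (pos 1,3,5,7,9,11,13,15,17,19,21,23,25,27,29,31): 0⊕1⊕1⊕0⊕0⊕1⊕1⊕0⊕1⊕0⊕1⊕1⊕0⊕0⊕0⊕1 = 0
s2 (pos 2,3,6,7,10,11,14,15,18,19,22,23,26,27,30,31): 1⊕1⊕1⊕0⊕1⊕1⊕1⊕0⊕1⊕0⊕1⊕1⊕0⊕0⊕0⊕1 = 0
s4 (pos 4,5,6,7,12,13,14,15,20,21,22,23,28,29,30,31): 1⊕1⊕1⊕0⊕1⊕1⊕1⊕0⊕0⊕1⊕1⊕1⊕0⊕0⊕0⊕1 = 0
s8 (pos 8,9,10,11,12,13,14,15,24,25,26,27,28,29,30,31): 0⊕0⊕1⊕1⊕1⊕1⊕1⊕0⊕1⊕0⊕0⊕0⊕0⊕0⊕0⊕1 = 1
s16 (pos 16,17,18,19,20,21,22,23,24,25,26,27,28,29,30,31): 1⊕1⊕1⊕0⊕0⊕1⊕1⊕1⊕1⊕0⊕0⊕0⊕0⊕0⊕0⊕1 = 0
Syndrome s16…s1 = 01000 → error at position 8.
Flip position 8: 0111110001111101110011110000001 → 0111110101111101110011110000001
Read data bits from positions 3,5,6,7,9,10,11,12,13,14,15,17,18,19,20,21,22,23,24,25,26,27,28,29,30,31: 11100111110110011110000001

11100111110110011110000001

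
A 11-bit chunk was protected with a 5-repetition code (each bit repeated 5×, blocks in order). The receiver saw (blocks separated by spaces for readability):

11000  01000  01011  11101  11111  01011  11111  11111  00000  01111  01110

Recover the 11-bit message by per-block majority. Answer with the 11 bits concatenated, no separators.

00111111011

Block 1 (11000): 2 ones → 0
Block 2 (01000): 1 one → 0
Block 3 (01011): 3 ones → 1
Block 4 (11101): 4 ones → 1
Block 5 (11111): 5 ones → 1
Block 6 (01011): 3 ones → 1
Block 7 (11111): 5 ones → 1
Block 8 (11111): 5 ones → 1
Block 9 (00000): 0 ones → 0
Block 10 (01111): 4 ones → 1
Block 11 (01110): 3 ones → 1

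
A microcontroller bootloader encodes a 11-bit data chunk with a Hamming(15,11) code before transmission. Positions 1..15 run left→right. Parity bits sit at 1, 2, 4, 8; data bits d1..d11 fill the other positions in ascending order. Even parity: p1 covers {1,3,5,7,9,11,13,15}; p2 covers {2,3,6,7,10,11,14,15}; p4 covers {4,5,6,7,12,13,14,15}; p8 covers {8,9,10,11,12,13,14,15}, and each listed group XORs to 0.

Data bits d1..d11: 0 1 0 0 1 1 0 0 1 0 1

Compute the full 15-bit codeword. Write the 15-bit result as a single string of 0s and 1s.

000110001100101

Place data at non-parity positions: p1 p2 0 p4 1 0 0 p8 1 1 0 0 1 0 1
p1 (pos 1,3,5,7,9,11,13,15): XOR of data positions = 0⊕1⊕0⊕1⊕0⊕1⊕1 = 0
p2 (pos 2,3,6,7,10,11,14,15): XOR of data positions = 0⊕0⊕0⊕1⊕0⊕0⊕1 = 0
p4 (pos 4,5,6,7,12,13,14,15): XOR of data positions = 1⊕0⊕0⊕0⊕1⊕0⊕1 = 1
p8 (pos 8,9,10,11,12,13,14,15): XOR of data positions = 1⊕1⊕0⊕0⊕1⊕0⊕1 = 0
Codeword: 000110001100101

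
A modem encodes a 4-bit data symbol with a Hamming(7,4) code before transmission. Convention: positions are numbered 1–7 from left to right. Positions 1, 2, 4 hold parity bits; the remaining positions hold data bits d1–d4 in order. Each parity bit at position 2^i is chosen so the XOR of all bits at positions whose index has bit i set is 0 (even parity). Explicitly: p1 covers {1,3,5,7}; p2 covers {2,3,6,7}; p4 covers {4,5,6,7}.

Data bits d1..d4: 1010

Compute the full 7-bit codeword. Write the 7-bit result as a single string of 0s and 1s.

Place data at non-parity positions: p1 p2 1 p4 0 1 0
p1 (pos 1,3,5,7): XOR of data positions = 1⊕0⊕0 = 1
p2 (pos 2,3,6,7): XOR of data positions = 1⊕1⊕0 = 0
p4 (pos 4,5,6,7): XOR of data positions = 0⊕1⊕0 = 1
Codeword: 1011010

1011010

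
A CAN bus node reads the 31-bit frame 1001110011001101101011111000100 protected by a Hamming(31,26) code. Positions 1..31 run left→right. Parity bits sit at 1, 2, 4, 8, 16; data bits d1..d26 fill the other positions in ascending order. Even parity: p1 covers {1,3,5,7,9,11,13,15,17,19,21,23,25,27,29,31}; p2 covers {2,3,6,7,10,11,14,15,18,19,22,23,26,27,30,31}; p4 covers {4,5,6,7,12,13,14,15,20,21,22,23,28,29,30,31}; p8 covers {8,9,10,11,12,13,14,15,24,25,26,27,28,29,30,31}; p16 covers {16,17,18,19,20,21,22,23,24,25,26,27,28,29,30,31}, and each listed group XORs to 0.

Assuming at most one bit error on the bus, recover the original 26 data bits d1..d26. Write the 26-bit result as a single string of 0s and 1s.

s1 (pos 1,3,5,7,9,11,13,15,17,19,21,23,25,27,29,31): 1⊕0⊕1⊕0⊕1⊕0⊕1⊕0⊕1⊕1⊕1⊕1⊕1⊕0⊕1⊕0 = 0
s2 (pos 2,3,6,7,10,11,14,15,18,19,22,23,26,27,30,31): 0⊕0⊕1⊕0⊕1⊕0⊕1⊕0⊕0⊕1⊕1⊕1⊕0⊕0⊕0⊕0 = 0
s4 (pos 4,5,6,7,12,13,14,15,20,21,22,23,28,29,30,31): 1⊕1⊕1⊕0⊕0⊕1⊕1⊕0⊕0⊕1⊕1⊕1⊕0⊕1⊕0⊕0 = 1
s8 (pos 8,9,10,11,12,13,14,15,24,25,26,27,28,29,30,31): 0⊕1⊕1⊕0⊕0⊕1⊕1⊕0⊕1⊕1⊕0⊕0⊕0⊕1⊕0⊕0 = 1
s16 (pos 16,17,18,19,20,21,22,23,24,25,26,27,28,29,30,31): 1⊕1⊕0⊕1⊕0⊕1⊕1⊕1⊕1⊕1⊕0⊕0⊕0⊕1⊕0⊕0 = 1
Syndrome s16…s1 = 11100 → error at position 28.
Flip position 28: 1001110011001101101011111000100 → 1001110011001101101011111001100
Read data bits from positions 3,5,6,7,9,10,11,12,13,14,15,17,18,19,20,21,22,23,24,25,26,27,28,29,30,31: 01101100110101011111001100

01101100110101011111001100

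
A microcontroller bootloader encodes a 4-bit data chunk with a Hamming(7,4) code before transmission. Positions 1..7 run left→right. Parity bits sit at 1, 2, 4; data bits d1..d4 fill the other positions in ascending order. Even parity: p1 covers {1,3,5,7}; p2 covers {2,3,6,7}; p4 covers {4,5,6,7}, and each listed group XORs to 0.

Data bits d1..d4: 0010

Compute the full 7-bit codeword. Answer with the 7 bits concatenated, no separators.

Place data at non-parity positions: p1 p2 0 p4 0 1 0
p1 (pos 1,3,5,7): XOR of data positions = 0⊕0⊕0 = 0
p2 (pos 2,3,6,7): XOR of data positions = 0⊕1⊕0 = 1
p4 (pos 4,5,6,7): XOR of data positions = 0⊕1⊕0 = 1
Codeword: 0101010

0101010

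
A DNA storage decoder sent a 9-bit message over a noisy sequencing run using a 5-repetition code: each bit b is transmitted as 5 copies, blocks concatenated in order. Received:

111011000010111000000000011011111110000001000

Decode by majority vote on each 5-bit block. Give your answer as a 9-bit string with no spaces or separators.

Block 1 (11101): 4 ones → 1
Block 2 (10000): 1 one → 0
Block 3 (10111): 4 ones → 1
Block 4 (00000): 0 ones → 0
Block 5 (00000): 0 ones → 0
Block 6 (11011): 4 ones → 1
Block 7 (11111): 5 ones → 1
Block 8 (00000): 0 ones → 0
Block 9 (01000): 1 one → 0

101001100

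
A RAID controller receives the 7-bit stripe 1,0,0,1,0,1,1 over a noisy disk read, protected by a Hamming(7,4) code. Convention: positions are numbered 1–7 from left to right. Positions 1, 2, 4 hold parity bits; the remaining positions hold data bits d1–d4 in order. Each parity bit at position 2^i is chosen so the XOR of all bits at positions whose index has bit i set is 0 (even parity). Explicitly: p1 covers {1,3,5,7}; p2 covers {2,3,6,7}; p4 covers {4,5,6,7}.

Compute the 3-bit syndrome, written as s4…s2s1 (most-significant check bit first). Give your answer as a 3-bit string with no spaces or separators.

s1 (pos 1,3,5,7): 1⊕0⊕0⊕1 = 0
s2 (pos 2,3,6,7): 0⊕0⊕1⊕1 = 0
s4 (pos 4,5,6,7): 1⊕0⊕1⊕1 = 1
Syndrome s4…s1 = 100 → error at position 4.

100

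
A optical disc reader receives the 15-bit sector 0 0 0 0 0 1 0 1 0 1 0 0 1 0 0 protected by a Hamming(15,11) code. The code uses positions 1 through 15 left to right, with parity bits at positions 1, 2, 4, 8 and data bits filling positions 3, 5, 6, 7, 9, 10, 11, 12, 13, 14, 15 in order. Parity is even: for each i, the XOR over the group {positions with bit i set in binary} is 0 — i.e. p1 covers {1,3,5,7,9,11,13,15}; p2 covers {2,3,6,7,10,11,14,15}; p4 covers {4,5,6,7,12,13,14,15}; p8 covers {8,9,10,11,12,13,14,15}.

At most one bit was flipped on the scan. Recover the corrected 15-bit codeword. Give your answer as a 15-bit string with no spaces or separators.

000001011100100

s1 (pos 1,3,5,7,9,11,13,15): 0⊕0⊕0⊕0⊕0⊕0⊕1⊕0 = 1
s2 (pos 2,3,6,7,10,11,14,15): 0⊕0⊕1⊕0⊕1⊕0⊕0⊕0 = 0
s4 (pos 4,5,6,7,12,13,14,15): 0⊕0⊕1⊕0⊕0⊕1⊕0⊕0 = 0
s8 (pos 8,9,10,11,12,13,14,15): 1⊕0⊕1⊕0⊕0⊕1⊕0⊕0 = 1
Syndrome s8…s1 = 1001 → error at position 9.
Flip position 9: 000001010100100 → 000001011100100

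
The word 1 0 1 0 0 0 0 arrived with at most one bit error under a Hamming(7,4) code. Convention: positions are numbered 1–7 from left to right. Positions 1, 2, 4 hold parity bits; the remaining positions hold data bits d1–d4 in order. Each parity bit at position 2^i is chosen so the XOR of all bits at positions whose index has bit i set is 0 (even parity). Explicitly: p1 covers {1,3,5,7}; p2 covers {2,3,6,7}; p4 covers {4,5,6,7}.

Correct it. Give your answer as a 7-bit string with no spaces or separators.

s1 (pos 1,3,5,7): 1⊕1⊕0⊕0 = 0
s2 (pos 2,3,6,7): 0⊕1⊕0⊕0 = 1
s4 (pos 4,5,6,7): 0⊕0⊕0⊕0 = 0
Syndrome s4…s1 = 010 → error at position 2.
Flip position 2: 1010000 → 1110000

1110000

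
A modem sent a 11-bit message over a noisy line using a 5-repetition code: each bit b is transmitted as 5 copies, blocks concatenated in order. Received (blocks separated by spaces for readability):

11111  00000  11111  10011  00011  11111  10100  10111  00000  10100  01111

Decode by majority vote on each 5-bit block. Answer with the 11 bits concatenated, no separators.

10110101001

Block 1 (11111): 5 ones → 1
Block 2 (00000): 0 ones → 0
Block 3 (11111): 5 ones → 1
Block 4 (10011): 3 ones → 1
Block 5 (00011): 2 ones → 0
Block 6 (11111): 5 ones → 1
Block 7 (10100): 2 ones → 0
Block 8 (10111): 4 ones → 1
Block 9 (00000): 0 ones → 0
Block 10 (10100): 2 ones → 0
Block 11 (01111): 4 ones → 1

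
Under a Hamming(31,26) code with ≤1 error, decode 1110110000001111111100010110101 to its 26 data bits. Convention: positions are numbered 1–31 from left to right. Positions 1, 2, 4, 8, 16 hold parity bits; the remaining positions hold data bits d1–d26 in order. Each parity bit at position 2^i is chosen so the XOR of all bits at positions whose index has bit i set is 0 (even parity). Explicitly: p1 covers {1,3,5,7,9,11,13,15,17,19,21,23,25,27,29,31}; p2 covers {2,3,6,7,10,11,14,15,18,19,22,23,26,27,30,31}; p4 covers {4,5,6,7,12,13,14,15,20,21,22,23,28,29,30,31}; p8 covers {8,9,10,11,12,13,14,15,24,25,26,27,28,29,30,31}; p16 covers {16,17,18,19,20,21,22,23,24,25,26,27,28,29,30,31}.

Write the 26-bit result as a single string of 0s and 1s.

11100000111111100010110101

s1 (pos 1,3,5,7,9,11,13,15,17,19,21,23,25,27,29,31): 1⊕1⊕1⊕0⊕0⊕0⊕1⊕1⊕1⊕1⊕0⊕0⊕0⊕1⊕1⊕1 = 0
s2 (pos 2,3,6,7,10,11,14,15,18,19,22,23,26,27,30,31): 1⊕1⊕1⊕0⊕0⊕0⊕1⊕1⊕1⊕1⊕0⊕0⊕1⊕1⊕0⊕1 = 0
s4 (pos 4,5,6,7,12,13,14,15,20,21,22,23,28,29,30,31): 0⊕1⊕1⊕0⊕0⊕1⊕1⊕1⊕1⊕0⊕0⊕0⊕0⊕1⊕0⊕1 = 0
s8 (pos 8,9,10,11,12,13,14,15,24,25,26,27,28,29,30,31): 0⊕0⊕0⊕0⊕0⊕1⊕1⊕1⊕1⊕0⊕1⊕1⊕0⊕1⊕0⊕1 = 0
s16 (pos 16,17,18,19,20,21,22,23,24,25,26,27,28,29,30,31): 1⊕1⊕1⊕1⊕1⊕0⊕0⊕0⊕1⊕0⊕1⊕1⊕0⊕1⊕0⊕1 = 0
Syndrome s16…s1 = 00000 → no error.
Read data bits from positions 3,5,6,7,9,10,11,12,13,14,15,17,18,19,20,21,22,23,24,25,26,27,28,29,30,31: 11100000111111100010110101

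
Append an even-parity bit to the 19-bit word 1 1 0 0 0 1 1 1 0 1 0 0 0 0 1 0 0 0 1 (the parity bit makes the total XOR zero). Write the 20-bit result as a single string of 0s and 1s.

11000111010000100010

XOR of the 19 data bits: 1⊕1⊕0⊕0⊕0⊕1⊕1⊕1⊕0⊕1⊕0⊕0⊕0⊕0⊕1⊕0⊕0⊕0⊕1 = 0
Parity bit = 0 (so all 20 bits XOR to 0).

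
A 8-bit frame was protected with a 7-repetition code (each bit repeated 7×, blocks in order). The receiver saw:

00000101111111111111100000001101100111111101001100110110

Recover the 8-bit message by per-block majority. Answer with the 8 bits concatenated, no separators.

01101101

Block 1 (0000010): 1 one → 0
Block 2 (1111111): 7 ones → 1
Block 3 (1111111): 7 ones → 1
Block 4 (0000000): 0 ones → 0
Block 5 (1101100): 4 ones → 1
Block 6 (1111111): 7 ones → 1
Block 7 (0100110): 3 ones → 0
Block 8 (0110110): 4 ones → 1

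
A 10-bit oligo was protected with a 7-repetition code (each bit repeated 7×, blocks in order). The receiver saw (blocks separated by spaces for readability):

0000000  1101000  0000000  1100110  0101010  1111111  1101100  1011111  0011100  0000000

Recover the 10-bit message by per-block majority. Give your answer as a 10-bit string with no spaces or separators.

0001011100

Block 1 (0000000): 0 ones → 0
Block 2 (1101000): 3 ones → 0
Block 3 (0000000): 0 ones → 0
Block 4 (1100110): 4 ones → 1
Block 5 (0101010): 3 ones → 0
Block 6 (1111111): 7 ones → 1
Block 7 (1101100): 4 ones → 1
Block 8 (1011111): 6 ones → 1
Block 9 (0011100): 3 ones → 0
Block 10 (0000000): 0 ones → 0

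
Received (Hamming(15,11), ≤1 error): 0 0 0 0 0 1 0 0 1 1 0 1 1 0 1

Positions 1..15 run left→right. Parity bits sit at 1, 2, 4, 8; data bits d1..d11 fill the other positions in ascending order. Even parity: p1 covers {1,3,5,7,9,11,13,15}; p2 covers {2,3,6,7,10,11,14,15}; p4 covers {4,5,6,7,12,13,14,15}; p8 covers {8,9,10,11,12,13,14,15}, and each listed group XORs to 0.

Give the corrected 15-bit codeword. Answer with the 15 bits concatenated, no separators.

s1 (pos 1,3,5,7,9,11,13,15): 0⊕0⊕0⊕0⊕1⊕0⊕1⊕1 = 1
s2 (pos 2,3,6,7,10,11,14,15): 0⊕0⊕1⊕0⊕1⊕0⊕0⊕1 = 1
s4 (pos 4,5,6,7,12,13,14,15): 0⊕0⊕1⊕0⊕1⊕1⊕0⊕1 = 0
s8 (pos 8,9,10,11,12,13,14,15): 0⊕1⊕1⊕0⊕1⊕1⊕0⊕1 = 1
Syndrome s8…s1 = 1011 → error at position 11.
Flip position 11: 000001001101101 → 000001001111101

000001001111101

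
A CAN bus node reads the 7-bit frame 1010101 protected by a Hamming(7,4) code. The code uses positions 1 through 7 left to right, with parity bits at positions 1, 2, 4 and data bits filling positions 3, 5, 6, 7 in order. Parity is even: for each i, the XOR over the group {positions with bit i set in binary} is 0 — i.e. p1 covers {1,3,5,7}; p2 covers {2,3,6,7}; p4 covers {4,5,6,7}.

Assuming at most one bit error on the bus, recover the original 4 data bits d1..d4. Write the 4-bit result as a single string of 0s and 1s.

s1 (pos 1,3,5,7): 1⊕1⊕1⊕1 = 0
s2 (pos 2,3,6,7): 0⊕1⊕0⊕1 = 0
s4 (pos 4,5,6,7): 0⊕1⊕0⊕1 = 0
Syndrome s4…s1 = 000 → no error.
Read data bits from positions 3,5,6,7: 1101

1101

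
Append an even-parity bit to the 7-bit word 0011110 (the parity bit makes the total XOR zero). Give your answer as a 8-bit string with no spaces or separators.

XOR of the 7 data bits: 0⊕0⊕1⊕1⊕1⊕1⊕0 = 0
Parity bit = 0 (so all 8 bits XOR to 0).

00111100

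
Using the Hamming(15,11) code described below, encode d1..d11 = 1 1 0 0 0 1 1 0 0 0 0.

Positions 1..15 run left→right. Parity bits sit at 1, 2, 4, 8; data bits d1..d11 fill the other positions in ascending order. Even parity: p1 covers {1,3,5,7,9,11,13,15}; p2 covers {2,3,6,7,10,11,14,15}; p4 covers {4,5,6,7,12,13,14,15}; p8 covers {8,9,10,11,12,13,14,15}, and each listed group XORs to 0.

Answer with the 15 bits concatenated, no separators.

111110000110000

Place data at non-parity positions: p1 p2 1 p4 1 0 0 p8 0 1 1 0 0 0 0
p1 (pos 1,3,5,7,9,11,13,15): XOR of data positions = 1⊕1⊕0⊕0⊕1⊕0⊕0 = 1
p2 (pos 2,3,6,7,10,11,14,15): XOR of data positions = 1⊕0⊕0⊕1⊕1⊕0⊕0 = 1
p4 (pos 4,5,6,7,12,13,14,15): XOR of data positions = 1⊕0⊕0⊕0⊕0⊕0⊕0 = 1
p8 (pos 8,9,10,11,12,13,14,15): XOR of data positions = 0⊕1⊕1⊕0⊕0⊕0⊕0 = 0
Codeword: 111110000110000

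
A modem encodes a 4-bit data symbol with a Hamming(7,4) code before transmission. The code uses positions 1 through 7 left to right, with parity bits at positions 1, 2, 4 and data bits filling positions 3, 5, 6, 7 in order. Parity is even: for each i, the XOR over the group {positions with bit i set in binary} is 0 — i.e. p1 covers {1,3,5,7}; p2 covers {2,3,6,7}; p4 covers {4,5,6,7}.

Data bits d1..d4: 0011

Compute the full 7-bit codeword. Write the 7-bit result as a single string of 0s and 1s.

1000011

Place data at non-parity positions: p1 p2 0 p4 0 1 1
p1 (pos 1,3,5,7): XOR of data positions = 0⊕0⊕1 = 1
p2 (pos 2,3,6,7): XOR of data positions = 0⊕1⊕1 = 0
p4 (pos 4,5,6,7): XOR of data positions = 0⊕1⊕1 = 0
Codeword: 1000011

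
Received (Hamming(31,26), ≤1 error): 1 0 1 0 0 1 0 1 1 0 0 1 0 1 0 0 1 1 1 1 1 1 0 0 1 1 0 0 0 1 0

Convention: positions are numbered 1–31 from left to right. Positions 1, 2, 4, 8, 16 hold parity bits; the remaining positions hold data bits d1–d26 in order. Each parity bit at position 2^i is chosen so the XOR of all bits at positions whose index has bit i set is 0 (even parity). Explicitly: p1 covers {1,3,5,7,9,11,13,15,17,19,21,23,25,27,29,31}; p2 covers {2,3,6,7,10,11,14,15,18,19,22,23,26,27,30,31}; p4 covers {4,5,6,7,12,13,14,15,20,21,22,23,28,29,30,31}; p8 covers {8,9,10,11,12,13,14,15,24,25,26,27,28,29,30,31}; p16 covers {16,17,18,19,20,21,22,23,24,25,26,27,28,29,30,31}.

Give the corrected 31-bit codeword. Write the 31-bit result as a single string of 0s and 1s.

s1 (pos 1,3,5,7,9,11,13,15,17,19,21,23,25,27,29,31): 1⊕1⊕0⊕0⊕1⊕0⊕0⊕0⊕1⊕1⊕1⊕0⊕1⊕0⊕0⊕0 = 1
s2 (pos 2,3,6,7,10,11,14,15,18,19,22,23,26,27,30,31): 0⊕1⊕1⊕0⊕0⊕0⊕1⊕0⊕1⊕1⊕1⊕0⊕1⊕0⊕1⊕0 = 0
s4 (pos 4,5,6,7,12,13,14,15,20,21,22,23,28,29,30,31): 0⊕0⊕1⊕0⊕1⊕0⊕1⊕0⊕1⊕1⊕1⊕0⊕0⊕0⊕1⊕0 = 1
s8 (pos 8,9,10,11,12,13,14,15,24,25,26,27,28,29,30,31): 1⊕1⊕0⊕0⊕1⊕0⊕1⊕0⊕0⊕1⊕1⊕0⊕0⊕0⊕1⊕0 = 1
s16 (pos 16,17,18,19,20,21,22,23,24,25,26,27,28,29,30,31): 0⊕1⊕1⊕1⊕1⊕1⊕1⊕0⊕0⊕1⊕1⊕0⊕0⊕0⊕1⊕0 = 1
Syndrome s16…s1 = 11101 → error at position 29.
Flip position 29: 1010010110010100111111001100010 → 1010010110010100111111001100110

1010010110010100111111001100110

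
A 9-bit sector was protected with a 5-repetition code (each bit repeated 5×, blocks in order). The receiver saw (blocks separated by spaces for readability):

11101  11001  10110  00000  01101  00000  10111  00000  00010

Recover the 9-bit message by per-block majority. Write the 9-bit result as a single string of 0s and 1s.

Block 1 (11101): 4 ones → 1
Block 2 (11001): 3 ones → 1
Block 3 (10110): 3 ones → 1
Block 4 (00000): 0 ones → 0
Block 5 (01101): 3 ones → 1
Block 6 (00000): 0 ones → 0
Block 7 (10111): 4 ones → 1
Block 8 (00000): 0 ones → 0
Block 9 (00010): 1 one → 0

111010100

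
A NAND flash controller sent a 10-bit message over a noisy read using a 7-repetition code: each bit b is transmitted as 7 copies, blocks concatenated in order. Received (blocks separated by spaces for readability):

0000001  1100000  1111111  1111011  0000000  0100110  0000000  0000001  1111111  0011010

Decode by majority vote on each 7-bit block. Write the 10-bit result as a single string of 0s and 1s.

0011000010

Block 1 (0000001): 1 one → 0
Block 2 (1100000): 2 ones → 0
Block 3 (1111111): 7 ones → 1
Block 4 (1111011): 6 ones → 1
Block 5 (0000000): 0 ones → 0
Block 6 (0100110): 3 ones → 0
Block 7 (0000000): 0 ones → 0
Block 8 (0000001): 1 one → 0
Block 9 (1111111): 7 ones → 1
Block 10 (0011010): 3 ones → 0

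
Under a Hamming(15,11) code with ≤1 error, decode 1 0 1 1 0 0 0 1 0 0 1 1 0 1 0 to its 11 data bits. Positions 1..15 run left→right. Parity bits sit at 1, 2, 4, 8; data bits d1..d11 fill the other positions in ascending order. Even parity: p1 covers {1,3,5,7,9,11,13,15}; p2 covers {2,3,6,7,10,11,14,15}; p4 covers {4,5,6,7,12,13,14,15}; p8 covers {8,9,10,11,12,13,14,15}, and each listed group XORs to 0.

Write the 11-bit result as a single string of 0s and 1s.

10010011010

s1 (pos 1,3,5,7,9,11,13,15): 1⊕1⊕0⊕0⊕0⊕1⊕0⊕0 = 1
s2 (pos 2,3,6,7,10,11,14,15): 0⊕1⊕0⊕0⊕0⊕1⊕1⊕0 = 1
s4 (pos 4,5,6,7,12,13,14,15): 1⊕0⊕0⊕0⊕1⊕0⊕1⊕0 = 1
s8 (pos 8,9,10,11,12,13,14,15): 1⊕0⊕0⊕1⊕1⊕0⊕1⊕0 = 0
Syndrome s8…s1 = 0111 → error at position 7.
Flip position 7: 101100010011010 → 101100110011010
Read data bits from positions 3,5,6,7,9,10,11,12,13,14,15: 10010011010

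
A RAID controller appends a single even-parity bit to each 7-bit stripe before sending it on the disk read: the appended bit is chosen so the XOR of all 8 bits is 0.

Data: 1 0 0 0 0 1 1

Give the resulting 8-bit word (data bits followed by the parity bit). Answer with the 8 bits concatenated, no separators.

XOR of the 7 data bits: 1⊕0⊕0⊕0⊕0⊕1⊕1 = 1
Parity bit = 1 (so all 8 bits XOR to 0).

10000111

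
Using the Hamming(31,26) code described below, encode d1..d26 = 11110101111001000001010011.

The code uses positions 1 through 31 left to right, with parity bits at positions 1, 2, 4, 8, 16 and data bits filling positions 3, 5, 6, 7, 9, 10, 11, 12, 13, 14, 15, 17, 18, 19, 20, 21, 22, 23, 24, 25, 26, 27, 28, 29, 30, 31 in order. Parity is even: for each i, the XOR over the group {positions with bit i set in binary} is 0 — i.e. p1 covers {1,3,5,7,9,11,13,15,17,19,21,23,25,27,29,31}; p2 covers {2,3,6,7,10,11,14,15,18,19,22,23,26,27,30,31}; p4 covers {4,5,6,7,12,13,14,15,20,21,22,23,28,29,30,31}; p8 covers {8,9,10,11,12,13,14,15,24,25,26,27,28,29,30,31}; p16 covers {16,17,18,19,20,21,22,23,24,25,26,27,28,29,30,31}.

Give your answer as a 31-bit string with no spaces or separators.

Place data at non-parity positions: p1 p2 1 p4 1 1 1 p8 0 1 0 1 1 1 1 p16 0 0 1 0 0 0 0 0 1 0 1 0 0 1 1
p1 (pos 1,3,5,7,9,11,13,15,17,19,21,23,25,27,29,31): XOR of data positions = 1⊕1⊕1⊕0⊕0⊕1⊕1⊕0⊕1⊕0⊕0⊕1⊕1⊕0⊕1 = 1
p2 (pos 2,3,6,7,10,11,14,15,18,19,22,23,26,27,30,31): XOR of data positions = 1⊕1⊕1⊕1⊕0⊕1⊕1⊕0⊕1⊕0⊕0⊕0⊕1⊕1⊕1 = 0
p4 (pos 4,5,6,7,12,13,14,15,20,21,22,23,28,29,30,31): XOR of data positions = 1⊕1⊕1⊕1⊕1⊕1⊕1⊕0⊕0⊕0⊕0⊕0⊕0⊕1⊕1 = 1
p8 (pos 8,9,10,11,12,13,14,15,24,25,26,27,28,29,30,31): XOR of data positions = 0⊕1⊕0⊕1⊕1⊕1⊕1⊕0⊕1⊕0⊕1⊕0⊕0⊕1⊕1 = 1
p16 (pos 16,17,18,19,20,21,22,23,24,25,26,27,28,29,30,31): XOR of data positions = 0⊕0⊕1⊕0⊕0⊕0⊕0⊕0⊕1⊕0⊕1⊕0⊕0⊕1⊕1 = 1
Codeword: 1011111101011111001000001010011

1011111101011111001000001010011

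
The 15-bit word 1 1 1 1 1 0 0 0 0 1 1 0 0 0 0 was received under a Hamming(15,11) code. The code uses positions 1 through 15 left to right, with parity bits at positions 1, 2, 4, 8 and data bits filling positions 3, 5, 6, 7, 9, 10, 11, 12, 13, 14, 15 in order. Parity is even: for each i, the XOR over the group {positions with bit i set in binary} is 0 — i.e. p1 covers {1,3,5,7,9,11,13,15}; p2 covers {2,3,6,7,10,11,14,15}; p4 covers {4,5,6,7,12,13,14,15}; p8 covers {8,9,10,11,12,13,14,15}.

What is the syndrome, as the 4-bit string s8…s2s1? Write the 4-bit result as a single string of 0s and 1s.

0000

s1 (pos 1,3,5,7,9,11,13,15): 1⊕1⊕1⊕0⊕0⊕1⊕0⊕0 = 0
s2 (pos 2,3,6,7,10,11,14,15): 1⊕1⊕0⊕0⊕1⊕1⊕0⊕0 = 0
s4 (pos 4,5,6,7,12,13,14,15): 1⊕1⊕0⊕0⊕0⊕0⊕0⊕0 = 0
s8 (pos 8,9,10,11,12,13,14,15): 0⊕0⊕1⊕1⊕0⊕0⊕0⊕0 = 0
Syndrome s8…s1 = 0000 → no error.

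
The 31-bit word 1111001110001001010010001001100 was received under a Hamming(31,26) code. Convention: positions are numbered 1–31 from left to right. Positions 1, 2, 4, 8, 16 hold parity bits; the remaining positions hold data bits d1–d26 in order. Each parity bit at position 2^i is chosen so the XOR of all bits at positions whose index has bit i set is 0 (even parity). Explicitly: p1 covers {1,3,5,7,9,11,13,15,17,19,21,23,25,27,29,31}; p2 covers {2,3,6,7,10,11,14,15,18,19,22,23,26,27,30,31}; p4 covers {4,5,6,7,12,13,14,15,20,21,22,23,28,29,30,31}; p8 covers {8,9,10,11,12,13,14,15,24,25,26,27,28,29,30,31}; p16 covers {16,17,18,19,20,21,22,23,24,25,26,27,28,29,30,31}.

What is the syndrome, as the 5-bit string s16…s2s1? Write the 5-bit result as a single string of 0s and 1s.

s1 (pos 1,3,5,7,9,11,13,15,17,19,21,23,25,27,29,31): 1⊕1⊕0⊕1⊕1⊕0⊕1⊕0⊕0⊕0⊕1⊕0⊕1⊕0⊕1⊕0 = 0
s2 (pos 2,3,6,7,10,11,14,15,18,19,22,23,26,27,30,31): 1⊕1⊕0⊕1⊕0⊕0⊕0⊕0⊕1⊕0⊕0⊕0⊕0⊕0⊕0⊕0 = 0
s4 (pos 4,5,6,7,12,13,14,15,20,21,22,23,28,29,30,31): 1⊕0⊕0⊕1⊕0⊕1⊕0⊕0⊕0⊕1⊕0⊕0⊕1⊕1⊕0⊕0 = 0
s8 (pos 8,9,10,11,12,13,14,15,24,25,26,27,28,29,30,31): 1⊕1⊕0⊕0⊕0⊕1⊕0⊕0⊕0⊕1⊕0⊕0⊕1⊕1⊕0⊕0 = 0
s16 (pos 16,17,18,19,20,21,22,23,24,25,26,27,28,29,30,31): 1⊕0⊕1⊕0⊕0⊕1⊕0⊕0⊕0⊕1⊕0⊕0⊕1⊕1⊕0⊕0 = 0
Syndrome s16…s1 = 00000 → no error.

00000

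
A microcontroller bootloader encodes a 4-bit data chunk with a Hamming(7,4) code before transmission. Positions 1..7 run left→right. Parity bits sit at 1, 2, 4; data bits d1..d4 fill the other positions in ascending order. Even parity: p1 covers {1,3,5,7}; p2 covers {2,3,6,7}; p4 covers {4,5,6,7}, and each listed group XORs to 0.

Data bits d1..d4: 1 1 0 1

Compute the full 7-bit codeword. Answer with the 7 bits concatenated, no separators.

Place data at non-parity positions: p1 p2 1 p4 1 0 1
p1 (pos 1,3,5,7): XOR of data positions = 1⊕1⊕1 = 1
p2 (pos 2,3,6,7): XOR of data positions = 1⊕0⊕1 = 0
p4 (pos 4,5,6,7): XOR of data positions = 1⊕0⊕1 = 0
Codeword: 1010101

1010101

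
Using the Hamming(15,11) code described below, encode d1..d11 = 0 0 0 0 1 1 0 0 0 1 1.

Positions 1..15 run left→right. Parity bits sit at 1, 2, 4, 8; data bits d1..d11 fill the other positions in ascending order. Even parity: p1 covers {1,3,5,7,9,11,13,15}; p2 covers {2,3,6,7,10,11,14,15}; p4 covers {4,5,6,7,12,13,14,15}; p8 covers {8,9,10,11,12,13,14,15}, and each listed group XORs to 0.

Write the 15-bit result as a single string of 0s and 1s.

Place data at non-parity positions: p1 p2 0 p4 0 0 0 p8 1 1 0 0 0 1 1
p1 (pos 1,3,5,7,9,11,13,15): XOR of data positions = 0⊕0⊕0⊕1⊕0⊕0⊕1 = 0
p2 (pos 2,3,6,7,10,11,14,15): XOR of data positions = 0⊕0⊕0⊕1⊕0⊕1⊕1 = 1
p4 (pos 4,5,6,7,12,13,14,15): XOR of data positions = 0⊕0⊕0⊕0⊕0⊕1⊕1 = 0
p8 (pos 8,9,10,11,12,13,14,15): XOR of data positions = 1⊕1⊕0⊕0⊕0⊕1⊕1 = 0
Codeword: 010000001100011

010000001100011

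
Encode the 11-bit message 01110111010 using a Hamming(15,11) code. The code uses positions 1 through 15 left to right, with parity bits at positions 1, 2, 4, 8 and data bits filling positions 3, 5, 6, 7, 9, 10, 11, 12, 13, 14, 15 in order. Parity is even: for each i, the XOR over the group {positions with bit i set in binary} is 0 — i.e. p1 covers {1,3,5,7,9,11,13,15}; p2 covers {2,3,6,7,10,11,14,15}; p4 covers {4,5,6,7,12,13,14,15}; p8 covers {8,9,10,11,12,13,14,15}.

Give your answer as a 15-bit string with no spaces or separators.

Place data at non-parity positions: p1 p2 0 p4 1 1 1 p8 0 1 1 1 0 1 0
p1 (pos 1,3,5,7,9,11,13,15): XOR of data positions = 0⊕1⊕1⊕0⊕1⊕0⊕0 = 1
p2 (pos 2,3,6,7,10,11,14,15): XOR of data positions = 0⊕1⊕1⊕1⊕1⊕1⊕0 = 1
p4 (pos 4,5,6,7,12,13,14,15): XOR of data positions = 1⊕1⊕1⊕1⊕0⊕1⊕0 = 1
p8 (pos 8,9,10,11,12,13,14,15): XOR of data positions = 0⊕1⊕1⊕1⊕0⊕1⊕0 = 0
Codeword: 110111100111010

110111100111010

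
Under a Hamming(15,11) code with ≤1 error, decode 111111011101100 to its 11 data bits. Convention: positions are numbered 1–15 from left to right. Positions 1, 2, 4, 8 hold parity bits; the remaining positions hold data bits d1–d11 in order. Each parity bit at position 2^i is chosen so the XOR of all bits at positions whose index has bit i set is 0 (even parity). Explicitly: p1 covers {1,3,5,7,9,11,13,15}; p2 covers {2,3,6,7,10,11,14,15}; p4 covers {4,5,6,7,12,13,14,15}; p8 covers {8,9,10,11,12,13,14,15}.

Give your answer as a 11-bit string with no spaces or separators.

11101101000

s1 (pos 1,3,5,7,9,11,13,15): 1⊕1⊕1⊕0⊕1⊕0⊕1⊕0 = 1
s2 (pos 2,3,6,7,10,11,14,15): 1⊕1⊕1⊕0⊕1⊕0⊕0⊕0 = 0
s4 (pos 4,5,6,7,12,13,14,15): 1⊕1⊕1⊕0⊕1⊕1⊕0⊕0 = 1
s8 (pos 8,9,10,11,12,13,14,15): 1⊕1⊕1⊕0⊕1⊕1⊕0⊕0 = 1
Syndrome s8…s1 = 1101 → error at position 13.
Flip position 13: 111111011101100 → 111111011101000
Read data bits from positions 3,5,6,7,9,10,11,12,13,14,15: 11101101000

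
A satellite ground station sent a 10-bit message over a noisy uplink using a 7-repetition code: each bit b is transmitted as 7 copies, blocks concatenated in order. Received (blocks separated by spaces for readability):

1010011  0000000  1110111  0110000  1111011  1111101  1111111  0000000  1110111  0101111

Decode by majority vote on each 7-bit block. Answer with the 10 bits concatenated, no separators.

1010111011

Block 1 (1010011): 4 ones → 1
Block 2 (0000000): 0 ones → 0
Block 3 (1110111): 6 ones → 1
Block 4 (0110000): 2 ones → 0
Block 5 (1111011): 6 ones → 1
Block 6 (1111101): 6 ones → 1
Block 7 (1111111): 7 ones → 1
Block 8 (0000000): 0 ones → 0
Block 9 (1110111): 6 ones → 1
Block 10 (0101111): 5 ones → 1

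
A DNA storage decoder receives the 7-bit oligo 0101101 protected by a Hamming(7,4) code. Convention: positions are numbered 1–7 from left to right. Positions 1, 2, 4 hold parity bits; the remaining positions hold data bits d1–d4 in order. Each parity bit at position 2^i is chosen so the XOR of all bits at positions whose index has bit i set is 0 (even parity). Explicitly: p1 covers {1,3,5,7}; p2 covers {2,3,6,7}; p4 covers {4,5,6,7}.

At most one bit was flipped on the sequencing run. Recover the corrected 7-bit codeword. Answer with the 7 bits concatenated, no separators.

0100101

s1 (pos 1,3,5,7): 0⊕0⊕1⊕1 = 0
s2 (pos 2,3,6,7): 1⊕0⊕0⊕1 = 0
s4 (pos 4,5,6,7): 1⊕1⊕0⊕1 = 1
Syndrome s4…s1 = 100 → error at position 4.
Flip position 4: 0101101 → 0100101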